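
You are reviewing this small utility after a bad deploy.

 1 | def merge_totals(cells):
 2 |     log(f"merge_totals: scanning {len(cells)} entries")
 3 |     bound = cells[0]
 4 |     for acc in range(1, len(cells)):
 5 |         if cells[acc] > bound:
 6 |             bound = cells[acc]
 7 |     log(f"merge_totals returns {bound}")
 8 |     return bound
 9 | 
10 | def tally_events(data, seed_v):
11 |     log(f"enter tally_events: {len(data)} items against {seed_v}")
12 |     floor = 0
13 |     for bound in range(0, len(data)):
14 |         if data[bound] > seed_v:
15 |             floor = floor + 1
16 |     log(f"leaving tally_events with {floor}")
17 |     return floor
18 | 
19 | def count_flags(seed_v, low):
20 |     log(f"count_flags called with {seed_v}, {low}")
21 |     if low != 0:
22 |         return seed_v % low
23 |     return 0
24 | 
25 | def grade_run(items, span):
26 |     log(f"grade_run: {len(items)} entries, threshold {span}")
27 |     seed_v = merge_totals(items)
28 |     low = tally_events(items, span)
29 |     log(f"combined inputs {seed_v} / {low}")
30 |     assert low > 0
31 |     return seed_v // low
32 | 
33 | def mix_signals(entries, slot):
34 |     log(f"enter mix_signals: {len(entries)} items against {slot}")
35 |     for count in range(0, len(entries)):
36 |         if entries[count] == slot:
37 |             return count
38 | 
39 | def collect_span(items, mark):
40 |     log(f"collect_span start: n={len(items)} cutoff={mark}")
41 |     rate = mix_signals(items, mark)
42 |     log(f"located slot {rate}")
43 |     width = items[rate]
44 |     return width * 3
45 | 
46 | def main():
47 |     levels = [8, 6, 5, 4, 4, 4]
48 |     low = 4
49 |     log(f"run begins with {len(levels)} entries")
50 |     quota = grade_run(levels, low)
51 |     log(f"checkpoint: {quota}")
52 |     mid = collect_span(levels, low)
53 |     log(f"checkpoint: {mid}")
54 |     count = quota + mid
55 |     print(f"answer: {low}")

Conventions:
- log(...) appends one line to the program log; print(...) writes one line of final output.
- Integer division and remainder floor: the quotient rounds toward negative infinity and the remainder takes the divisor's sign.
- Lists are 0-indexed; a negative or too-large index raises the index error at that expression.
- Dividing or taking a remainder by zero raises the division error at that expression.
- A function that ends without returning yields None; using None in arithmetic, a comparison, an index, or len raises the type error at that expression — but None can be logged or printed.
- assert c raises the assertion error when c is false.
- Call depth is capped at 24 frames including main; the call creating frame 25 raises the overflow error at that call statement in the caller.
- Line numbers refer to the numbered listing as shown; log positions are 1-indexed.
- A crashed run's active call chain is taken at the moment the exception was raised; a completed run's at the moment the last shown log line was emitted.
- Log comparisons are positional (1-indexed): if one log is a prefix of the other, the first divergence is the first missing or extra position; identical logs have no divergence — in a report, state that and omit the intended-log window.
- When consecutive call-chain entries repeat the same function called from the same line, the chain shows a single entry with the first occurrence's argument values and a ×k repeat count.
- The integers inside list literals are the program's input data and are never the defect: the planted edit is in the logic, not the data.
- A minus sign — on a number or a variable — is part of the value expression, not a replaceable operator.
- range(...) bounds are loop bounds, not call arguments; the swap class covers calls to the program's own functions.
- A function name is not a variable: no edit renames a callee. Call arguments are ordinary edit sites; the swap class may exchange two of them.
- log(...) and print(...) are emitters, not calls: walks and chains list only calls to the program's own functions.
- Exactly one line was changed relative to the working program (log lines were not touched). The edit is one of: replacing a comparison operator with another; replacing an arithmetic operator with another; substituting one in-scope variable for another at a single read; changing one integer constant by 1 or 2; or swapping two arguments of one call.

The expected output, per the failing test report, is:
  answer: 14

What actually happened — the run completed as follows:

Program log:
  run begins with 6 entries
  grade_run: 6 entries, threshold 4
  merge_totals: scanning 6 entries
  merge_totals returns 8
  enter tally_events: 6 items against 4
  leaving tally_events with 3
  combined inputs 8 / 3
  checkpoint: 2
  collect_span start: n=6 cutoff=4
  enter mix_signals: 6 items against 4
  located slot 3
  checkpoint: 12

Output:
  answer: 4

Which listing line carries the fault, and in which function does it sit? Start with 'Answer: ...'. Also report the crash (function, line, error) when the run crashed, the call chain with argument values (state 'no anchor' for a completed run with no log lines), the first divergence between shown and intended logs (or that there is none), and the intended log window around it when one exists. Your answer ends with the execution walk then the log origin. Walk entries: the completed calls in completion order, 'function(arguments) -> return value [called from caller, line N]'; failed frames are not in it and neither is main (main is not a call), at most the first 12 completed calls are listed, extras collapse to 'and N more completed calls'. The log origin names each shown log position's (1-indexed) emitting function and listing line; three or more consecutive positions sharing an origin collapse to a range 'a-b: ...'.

Answer: the defect is in main at line 55.
Core observation: The two runs log identically and part ways only at the printed values.
Call chain: main.
First divergence: none — the logs agree in full.
Execution walk:
  merge_totals([8, 6, 5, 4, 4, 4]) -> 8  [called from grade_run, line 27]
  tally_events([8, 6, 5, 4, 4, 4], 4) -> 3  [called from grade_run, line 28]
  grade_run([8, 6, 5, 4, 4, 4], 4) -> 2  [called from main, line 50]
  mix_signals([8, 6, 5, 4, 4, 4], 4) -> 3  [called from collect_span, line 41]
  collect_span([8, 6, 5, 4, 4, 4], 4) -> 12  [called from main, line 52]
Origin of each log line:
  1: emitted by main (line 49)
  2: emitted by grade_run (line 26)
  3: emitted by merge_totals (line 2)
  4: emitted by merge_totals (line 7)
  5: emitted by tally_events (line 11)
  6: emitted by tally_events (line 16)
  7: emitted by grade_run (line 29)
  8: emitted by main (line 51)
  9: emitted by collect_span (line 40)
  10: emitted by mix_signals (line 34)
  11: emitted by collect_span (line 42)
  12: emitted by main (line 53)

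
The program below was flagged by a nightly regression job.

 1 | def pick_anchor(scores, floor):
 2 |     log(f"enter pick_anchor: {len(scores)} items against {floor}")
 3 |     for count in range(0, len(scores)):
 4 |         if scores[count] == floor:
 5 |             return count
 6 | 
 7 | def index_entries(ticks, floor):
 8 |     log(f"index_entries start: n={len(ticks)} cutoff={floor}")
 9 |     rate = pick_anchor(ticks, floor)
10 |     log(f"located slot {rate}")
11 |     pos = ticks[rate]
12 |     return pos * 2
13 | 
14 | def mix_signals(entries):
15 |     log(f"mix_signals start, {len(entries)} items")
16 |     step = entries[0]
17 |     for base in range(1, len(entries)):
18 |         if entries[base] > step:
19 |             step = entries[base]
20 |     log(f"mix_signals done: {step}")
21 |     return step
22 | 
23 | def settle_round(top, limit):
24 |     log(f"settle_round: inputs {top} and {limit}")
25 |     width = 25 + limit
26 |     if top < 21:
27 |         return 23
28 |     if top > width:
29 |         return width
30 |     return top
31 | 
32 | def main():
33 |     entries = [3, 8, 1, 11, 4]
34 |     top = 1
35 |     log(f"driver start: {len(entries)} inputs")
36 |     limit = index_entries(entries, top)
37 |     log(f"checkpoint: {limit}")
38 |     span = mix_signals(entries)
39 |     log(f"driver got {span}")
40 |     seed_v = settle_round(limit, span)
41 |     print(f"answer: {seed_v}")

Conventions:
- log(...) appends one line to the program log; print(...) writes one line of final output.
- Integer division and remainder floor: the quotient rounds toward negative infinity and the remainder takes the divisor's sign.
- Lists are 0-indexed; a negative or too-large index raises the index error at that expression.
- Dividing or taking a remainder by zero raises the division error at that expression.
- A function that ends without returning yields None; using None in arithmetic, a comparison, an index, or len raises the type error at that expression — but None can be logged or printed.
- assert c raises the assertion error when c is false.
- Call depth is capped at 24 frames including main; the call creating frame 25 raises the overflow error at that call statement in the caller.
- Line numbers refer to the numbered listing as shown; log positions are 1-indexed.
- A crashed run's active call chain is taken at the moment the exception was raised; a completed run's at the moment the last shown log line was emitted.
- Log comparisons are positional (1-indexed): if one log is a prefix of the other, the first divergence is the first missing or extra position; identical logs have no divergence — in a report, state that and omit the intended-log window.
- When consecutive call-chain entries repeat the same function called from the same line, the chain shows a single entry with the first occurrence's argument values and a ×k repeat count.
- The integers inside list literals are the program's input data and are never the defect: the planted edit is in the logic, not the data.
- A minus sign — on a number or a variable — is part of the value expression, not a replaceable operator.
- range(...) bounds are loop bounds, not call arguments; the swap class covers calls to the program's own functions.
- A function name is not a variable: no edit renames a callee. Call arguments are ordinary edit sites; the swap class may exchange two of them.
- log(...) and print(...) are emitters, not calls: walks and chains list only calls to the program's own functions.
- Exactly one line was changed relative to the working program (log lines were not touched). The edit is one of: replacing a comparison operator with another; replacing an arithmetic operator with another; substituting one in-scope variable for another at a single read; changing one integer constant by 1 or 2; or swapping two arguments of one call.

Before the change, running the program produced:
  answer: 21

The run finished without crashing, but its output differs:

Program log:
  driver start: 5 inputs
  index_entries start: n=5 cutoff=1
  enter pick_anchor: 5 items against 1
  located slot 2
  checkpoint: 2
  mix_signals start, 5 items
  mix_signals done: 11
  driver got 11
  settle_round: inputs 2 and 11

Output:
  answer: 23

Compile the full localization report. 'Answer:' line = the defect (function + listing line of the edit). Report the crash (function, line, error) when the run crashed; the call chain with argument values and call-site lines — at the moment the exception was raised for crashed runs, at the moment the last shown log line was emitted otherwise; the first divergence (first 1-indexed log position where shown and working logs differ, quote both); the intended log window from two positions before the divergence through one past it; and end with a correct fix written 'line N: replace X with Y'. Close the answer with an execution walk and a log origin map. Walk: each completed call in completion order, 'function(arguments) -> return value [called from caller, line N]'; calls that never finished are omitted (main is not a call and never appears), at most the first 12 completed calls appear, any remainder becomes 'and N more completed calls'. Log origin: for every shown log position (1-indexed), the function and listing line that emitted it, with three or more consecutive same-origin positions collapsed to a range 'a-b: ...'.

Answer: the defect is in settle_round at line 27.
Key fact: Every logged value matches the working version; the printed result is what differs.
Call chain: main -> settle_round(2, 11) (called at line 40).
First divergence: none — the logs agree in full.
Execution walk:
  pick_anchor([3, 8, 1, 11, 4], 1) -> 2  [called from index_entries, line 9]
  index_entries([3, 8, 1, 11, 4], 1) -> 2  [called from main, line 36]
  mix_signals([3, 8, 1, 11, 4]) -> 11  [called from main, line 38]
  settle_round(2, 11) -> 23  [called from main, line 40]
Log origins:
  1: logged in main at line 35
  2: logged in index_entries at line 8
  3: logged in pick_anchor at line 2
  4: logged in index_entries at line 10
  5: logged in main at line 37
  6: logged in mix_signals at line 15
  7: logged in mix_signals at line 20
  8: logged in main at line 39
  9: logged in settle_round at line 24
A correct fix: line 27: replace `23` with `21`.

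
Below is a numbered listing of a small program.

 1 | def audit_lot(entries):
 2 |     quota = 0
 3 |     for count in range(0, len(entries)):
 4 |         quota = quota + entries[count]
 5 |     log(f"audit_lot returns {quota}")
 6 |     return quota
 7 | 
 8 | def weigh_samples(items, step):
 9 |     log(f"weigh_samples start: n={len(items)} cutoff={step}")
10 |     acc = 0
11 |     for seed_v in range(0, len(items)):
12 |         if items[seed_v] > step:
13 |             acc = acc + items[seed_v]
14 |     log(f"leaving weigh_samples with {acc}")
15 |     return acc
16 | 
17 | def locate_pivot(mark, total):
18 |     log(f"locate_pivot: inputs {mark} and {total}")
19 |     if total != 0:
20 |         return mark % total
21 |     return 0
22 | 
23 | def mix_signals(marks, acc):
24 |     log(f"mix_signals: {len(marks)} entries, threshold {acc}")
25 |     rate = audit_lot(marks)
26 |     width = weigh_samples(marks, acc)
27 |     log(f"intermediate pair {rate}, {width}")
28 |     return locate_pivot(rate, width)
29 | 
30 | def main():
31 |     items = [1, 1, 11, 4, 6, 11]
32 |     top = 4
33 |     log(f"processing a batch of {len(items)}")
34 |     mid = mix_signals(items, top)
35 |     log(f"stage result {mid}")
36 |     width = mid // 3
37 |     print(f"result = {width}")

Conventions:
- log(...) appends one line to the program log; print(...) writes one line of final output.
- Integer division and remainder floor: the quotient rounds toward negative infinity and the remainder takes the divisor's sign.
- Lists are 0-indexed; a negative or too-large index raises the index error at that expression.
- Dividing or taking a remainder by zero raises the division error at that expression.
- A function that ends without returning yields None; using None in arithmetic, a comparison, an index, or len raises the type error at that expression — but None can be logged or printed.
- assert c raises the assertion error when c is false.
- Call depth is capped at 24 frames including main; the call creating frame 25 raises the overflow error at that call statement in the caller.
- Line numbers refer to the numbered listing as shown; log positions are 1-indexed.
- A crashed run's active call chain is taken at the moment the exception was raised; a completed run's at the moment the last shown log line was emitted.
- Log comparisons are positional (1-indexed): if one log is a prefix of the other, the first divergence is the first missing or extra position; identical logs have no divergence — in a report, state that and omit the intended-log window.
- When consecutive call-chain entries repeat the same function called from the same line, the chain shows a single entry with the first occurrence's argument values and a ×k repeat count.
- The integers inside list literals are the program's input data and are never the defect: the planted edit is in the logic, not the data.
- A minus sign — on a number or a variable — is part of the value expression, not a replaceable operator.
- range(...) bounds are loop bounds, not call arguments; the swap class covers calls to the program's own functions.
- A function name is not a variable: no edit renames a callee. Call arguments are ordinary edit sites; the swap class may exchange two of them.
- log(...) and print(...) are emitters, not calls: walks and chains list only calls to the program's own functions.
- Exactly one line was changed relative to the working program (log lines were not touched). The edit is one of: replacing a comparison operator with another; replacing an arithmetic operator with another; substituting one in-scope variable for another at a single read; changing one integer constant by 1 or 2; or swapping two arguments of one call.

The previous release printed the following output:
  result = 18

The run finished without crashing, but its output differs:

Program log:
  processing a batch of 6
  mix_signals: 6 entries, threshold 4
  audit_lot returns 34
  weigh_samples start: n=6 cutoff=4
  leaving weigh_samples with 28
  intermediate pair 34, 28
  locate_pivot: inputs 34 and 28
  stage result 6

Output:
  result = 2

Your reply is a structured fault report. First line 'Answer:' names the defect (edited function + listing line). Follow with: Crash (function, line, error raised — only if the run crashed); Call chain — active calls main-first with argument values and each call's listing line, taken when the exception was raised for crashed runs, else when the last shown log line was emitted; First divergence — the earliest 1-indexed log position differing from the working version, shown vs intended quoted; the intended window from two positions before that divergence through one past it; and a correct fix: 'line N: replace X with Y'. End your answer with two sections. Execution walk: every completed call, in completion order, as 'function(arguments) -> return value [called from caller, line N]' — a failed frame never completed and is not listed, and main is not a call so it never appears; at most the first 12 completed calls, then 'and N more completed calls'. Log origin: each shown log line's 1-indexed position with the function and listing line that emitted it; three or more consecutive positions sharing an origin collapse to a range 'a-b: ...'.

Answer: the defect is in main at line 36.
Key fact: Nothing in the log betrays the bug — only the output does.
Call chain: main.
First divergence: there is none — every log position agrees.
Execution walk:
  audit_lot([1, 1, 11, 4, 6, 11]) -> 34  [called from mix_signals, line 25]
  weigh_samples([1, 1, 11, 4, 6, 11], 4) -> 28  [called from mix_signals, line 26]
  locate_pivot(34, 28) -> 6  [called from mix_signals, line 28]
  mix_signals([1, 1, 11, 4, 6, 11], 4) -> 6  [called from main, line 34]
Log origin:
  1: from main, line 33
  2: from mix_signals, line 24
  3: from audit_lot, line 5
  4: from weigh_samples, line 9
  5: from weigh_samples, line 14
  6: from mix_signals, line 27
  7: from locate_pivot, line 18
  8: from main, line 35
A correct fix: line 36: replace `//` with `*`.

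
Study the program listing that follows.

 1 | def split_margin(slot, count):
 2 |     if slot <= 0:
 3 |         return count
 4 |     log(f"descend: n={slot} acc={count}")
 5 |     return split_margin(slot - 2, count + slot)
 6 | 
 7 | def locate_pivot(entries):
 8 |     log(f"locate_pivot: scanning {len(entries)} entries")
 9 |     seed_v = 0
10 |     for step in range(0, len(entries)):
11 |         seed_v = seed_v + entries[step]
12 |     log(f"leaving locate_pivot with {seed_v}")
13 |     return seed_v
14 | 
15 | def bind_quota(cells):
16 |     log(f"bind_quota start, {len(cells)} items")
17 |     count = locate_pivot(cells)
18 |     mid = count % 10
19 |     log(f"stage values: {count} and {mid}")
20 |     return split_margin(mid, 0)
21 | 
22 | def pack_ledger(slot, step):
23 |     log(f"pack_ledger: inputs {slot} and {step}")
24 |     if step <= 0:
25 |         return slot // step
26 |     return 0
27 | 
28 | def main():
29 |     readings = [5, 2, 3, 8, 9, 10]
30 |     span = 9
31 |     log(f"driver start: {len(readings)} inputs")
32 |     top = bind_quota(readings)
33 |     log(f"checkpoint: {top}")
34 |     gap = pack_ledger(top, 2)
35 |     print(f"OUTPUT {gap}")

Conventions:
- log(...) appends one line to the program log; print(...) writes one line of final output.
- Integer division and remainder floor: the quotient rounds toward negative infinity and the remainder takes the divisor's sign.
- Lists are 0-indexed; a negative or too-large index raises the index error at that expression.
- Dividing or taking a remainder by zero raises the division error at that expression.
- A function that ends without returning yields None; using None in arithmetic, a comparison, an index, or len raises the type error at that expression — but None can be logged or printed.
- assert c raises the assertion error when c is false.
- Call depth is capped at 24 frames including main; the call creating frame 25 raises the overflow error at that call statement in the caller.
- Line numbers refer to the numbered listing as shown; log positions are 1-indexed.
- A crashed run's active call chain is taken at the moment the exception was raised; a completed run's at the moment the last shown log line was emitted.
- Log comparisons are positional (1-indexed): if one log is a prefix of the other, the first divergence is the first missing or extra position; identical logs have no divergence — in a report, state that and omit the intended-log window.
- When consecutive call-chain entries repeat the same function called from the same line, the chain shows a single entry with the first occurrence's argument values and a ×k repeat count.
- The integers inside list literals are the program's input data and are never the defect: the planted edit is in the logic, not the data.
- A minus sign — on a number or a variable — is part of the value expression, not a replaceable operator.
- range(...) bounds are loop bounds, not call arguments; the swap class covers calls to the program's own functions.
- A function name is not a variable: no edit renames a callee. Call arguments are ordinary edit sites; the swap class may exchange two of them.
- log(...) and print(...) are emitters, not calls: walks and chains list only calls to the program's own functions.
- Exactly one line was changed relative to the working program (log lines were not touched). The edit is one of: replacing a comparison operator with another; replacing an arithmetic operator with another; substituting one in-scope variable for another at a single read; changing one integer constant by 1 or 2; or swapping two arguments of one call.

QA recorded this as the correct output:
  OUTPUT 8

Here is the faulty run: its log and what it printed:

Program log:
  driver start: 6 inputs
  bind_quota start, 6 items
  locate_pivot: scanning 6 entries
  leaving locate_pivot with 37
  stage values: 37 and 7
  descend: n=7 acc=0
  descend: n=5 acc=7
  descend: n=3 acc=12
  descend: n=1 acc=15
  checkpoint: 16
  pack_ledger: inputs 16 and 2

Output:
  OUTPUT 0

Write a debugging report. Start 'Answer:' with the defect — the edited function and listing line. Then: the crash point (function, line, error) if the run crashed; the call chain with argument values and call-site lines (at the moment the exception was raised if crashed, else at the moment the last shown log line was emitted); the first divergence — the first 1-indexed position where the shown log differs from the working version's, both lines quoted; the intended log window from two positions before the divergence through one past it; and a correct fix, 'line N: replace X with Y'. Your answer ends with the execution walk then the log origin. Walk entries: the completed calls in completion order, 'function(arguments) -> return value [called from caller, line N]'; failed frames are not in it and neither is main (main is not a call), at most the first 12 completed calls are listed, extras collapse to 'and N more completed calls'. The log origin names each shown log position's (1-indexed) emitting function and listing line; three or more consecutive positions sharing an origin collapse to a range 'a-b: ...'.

Answer: the defect is in pack_ledger at line 24.
The tell: Nothing in the log betrays the bug — only the output does.
Call chain: main -> pack_ledger(16, 2) (called at line 34).
First divergence: none; the two logs match at every position.
Execution walk:
  locate_pivot([5, 2, 3, 8, 9, 10]) -> 37  [called from bind_quota, line 17]
  split_margin(-1, 16) -> 16  [called from split_margin, line 5]
  split_margin(1, 15) -> 16  [called from split_margin, line 5]
  split_margin(3, 12) -> 16  [called from split_margin, line 5]
  split_margin(5, 7) -> 16  [called from split_margin, line 5]
  split_margin(7, 0) -> 16  [called from bind_quota, line 20]
  bind_quota([5, 2, 3, 8, 9, 10]) -> 16  [called from main, line 32]
  pack_ledger(16, 2) -> 0  [called from main, line 34]
Log origins:
  1: from main, line 31
  2: from bind_quota, line 16
  3: from locate_pivot, line 8
  4: from locate_pivot, line 12
  5: from bind_quota, line 19
  6-9: from split_margin, line 4
  10: from main, line 33
  11: from pack_ledger, line 23
A correct fix: line 24: replace `<=` with `!=`.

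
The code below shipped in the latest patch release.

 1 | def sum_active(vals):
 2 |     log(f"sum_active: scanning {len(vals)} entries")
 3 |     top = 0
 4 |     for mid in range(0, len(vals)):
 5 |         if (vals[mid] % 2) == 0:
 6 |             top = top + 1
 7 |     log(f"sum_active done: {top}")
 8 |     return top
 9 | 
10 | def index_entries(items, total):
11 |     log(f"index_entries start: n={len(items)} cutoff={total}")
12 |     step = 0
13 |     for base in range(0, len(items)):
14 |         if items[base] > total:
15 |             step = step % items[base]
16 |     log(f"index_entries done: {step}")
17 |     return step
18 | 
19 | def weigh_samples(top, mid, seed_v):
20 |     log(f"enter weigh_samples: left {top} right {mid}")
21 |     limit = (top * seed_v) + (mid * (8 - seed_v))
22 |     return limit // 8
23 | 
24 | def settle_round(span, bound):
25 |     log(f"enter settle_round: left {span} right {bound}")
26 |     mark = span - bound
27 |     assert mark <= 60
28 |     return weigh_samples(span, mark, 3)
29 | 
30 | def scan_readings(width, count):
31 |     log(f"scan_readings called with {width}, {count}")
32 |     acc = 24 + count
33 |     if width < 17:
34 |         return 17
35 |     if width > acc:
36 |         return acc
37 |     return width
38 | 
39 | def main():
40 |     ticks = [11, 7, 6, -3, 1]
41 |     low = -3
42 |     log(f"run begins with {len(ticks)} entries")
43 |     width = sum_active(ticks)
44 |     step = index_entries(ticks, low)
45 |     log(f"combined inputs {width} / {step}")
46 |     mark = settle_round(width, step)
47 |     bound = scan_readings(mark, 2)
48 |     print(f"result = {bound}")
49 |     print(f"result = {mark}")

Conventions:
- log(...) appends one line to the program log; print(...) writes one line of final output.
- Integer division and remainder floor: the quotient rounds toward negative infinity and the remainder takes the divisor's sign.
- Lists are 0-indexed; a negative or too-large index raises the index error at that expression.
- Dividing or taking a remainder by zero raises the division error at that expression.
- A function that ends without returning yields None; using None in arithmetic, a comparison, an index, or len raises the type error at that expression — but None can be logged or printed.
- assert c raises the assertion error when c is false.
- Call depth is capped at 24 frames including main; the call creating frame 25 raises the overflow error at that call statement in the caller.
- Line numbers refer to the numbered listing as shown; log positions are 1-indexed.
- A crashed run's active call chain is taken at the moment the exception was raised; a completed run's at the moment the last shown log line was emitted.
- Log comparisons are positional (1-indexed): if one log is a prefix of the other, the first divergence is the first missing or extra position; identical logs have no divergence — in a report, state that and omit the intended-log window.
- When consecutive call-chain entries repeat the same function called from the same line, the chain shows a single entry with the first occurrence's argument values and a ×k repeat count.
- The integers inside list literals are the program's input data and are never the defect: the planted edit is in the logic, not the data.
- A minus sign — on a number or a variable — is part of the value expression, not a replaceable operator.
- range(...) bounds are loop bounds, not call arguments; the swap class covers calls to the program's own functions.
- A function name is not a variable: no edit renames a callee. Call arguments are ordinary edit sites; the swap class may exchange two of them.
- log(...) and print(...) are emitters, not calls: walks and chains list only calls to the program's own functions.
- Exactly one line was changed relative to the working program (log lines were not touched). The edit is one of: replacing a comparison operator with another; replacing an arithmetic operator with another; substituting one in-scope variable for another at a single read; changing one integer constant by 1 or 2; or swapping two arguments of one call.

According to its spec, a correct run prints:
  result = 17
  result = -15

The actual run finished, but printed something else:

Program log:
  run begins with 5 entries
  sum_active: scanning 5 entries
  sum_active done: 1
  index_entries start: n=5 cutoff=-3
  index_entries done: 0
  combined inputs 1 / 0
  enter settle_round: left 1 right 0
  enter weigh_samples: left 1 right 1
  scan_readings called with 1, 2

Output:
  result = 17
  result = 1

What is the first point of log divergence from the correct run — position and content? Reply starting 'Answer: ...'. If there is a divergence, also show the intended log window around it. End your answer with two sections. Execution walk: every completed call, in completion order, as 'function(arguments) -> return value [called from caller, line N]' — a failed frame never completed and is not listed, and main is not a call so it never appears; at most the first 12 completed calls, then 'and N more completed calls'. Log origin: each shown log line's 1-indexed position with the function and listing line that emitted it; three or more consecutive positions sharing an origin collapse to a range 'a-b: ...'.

Answer: position 5; shown 'index_entries done: 0' vs intended 'index_entries done: 25'.
Intended log window:
  3: sum_active done: 1
  4: index_entries start: n=5 cutoff=-3
  5: index_entries done: 25
  6: combined inputs 1 / 25
Execution walk:
  sum_active([11, 7, 6, -3, 1]) -> 1  [called from main, line 43]
  index_entries([11, 7, 6, -3, 1], -3) -> 0  [called from main, line 44]
  weigh_samples(1, 1, 3) -> 1  [called from settle_round, line 28]
  settle_round(1, 0) -> 1  [called from main, line 46]
  scan_readings(1, 2) -> 17  [called from main, line 47]
Log origins:
  1: emitted by main (line 42)
  2: emitted by sum_active (line 2)
  3: emitted by sum_active (line 7)
  4: emitted by index_entries (line 11)
  5: emitted by index_entries (line 16)
  6: emitted by main (line 45)
  7: emitted by settle_round (line 25)
  8: emitted by weigh_samples (line 20)
  9: emitted by scan_readings (line 31)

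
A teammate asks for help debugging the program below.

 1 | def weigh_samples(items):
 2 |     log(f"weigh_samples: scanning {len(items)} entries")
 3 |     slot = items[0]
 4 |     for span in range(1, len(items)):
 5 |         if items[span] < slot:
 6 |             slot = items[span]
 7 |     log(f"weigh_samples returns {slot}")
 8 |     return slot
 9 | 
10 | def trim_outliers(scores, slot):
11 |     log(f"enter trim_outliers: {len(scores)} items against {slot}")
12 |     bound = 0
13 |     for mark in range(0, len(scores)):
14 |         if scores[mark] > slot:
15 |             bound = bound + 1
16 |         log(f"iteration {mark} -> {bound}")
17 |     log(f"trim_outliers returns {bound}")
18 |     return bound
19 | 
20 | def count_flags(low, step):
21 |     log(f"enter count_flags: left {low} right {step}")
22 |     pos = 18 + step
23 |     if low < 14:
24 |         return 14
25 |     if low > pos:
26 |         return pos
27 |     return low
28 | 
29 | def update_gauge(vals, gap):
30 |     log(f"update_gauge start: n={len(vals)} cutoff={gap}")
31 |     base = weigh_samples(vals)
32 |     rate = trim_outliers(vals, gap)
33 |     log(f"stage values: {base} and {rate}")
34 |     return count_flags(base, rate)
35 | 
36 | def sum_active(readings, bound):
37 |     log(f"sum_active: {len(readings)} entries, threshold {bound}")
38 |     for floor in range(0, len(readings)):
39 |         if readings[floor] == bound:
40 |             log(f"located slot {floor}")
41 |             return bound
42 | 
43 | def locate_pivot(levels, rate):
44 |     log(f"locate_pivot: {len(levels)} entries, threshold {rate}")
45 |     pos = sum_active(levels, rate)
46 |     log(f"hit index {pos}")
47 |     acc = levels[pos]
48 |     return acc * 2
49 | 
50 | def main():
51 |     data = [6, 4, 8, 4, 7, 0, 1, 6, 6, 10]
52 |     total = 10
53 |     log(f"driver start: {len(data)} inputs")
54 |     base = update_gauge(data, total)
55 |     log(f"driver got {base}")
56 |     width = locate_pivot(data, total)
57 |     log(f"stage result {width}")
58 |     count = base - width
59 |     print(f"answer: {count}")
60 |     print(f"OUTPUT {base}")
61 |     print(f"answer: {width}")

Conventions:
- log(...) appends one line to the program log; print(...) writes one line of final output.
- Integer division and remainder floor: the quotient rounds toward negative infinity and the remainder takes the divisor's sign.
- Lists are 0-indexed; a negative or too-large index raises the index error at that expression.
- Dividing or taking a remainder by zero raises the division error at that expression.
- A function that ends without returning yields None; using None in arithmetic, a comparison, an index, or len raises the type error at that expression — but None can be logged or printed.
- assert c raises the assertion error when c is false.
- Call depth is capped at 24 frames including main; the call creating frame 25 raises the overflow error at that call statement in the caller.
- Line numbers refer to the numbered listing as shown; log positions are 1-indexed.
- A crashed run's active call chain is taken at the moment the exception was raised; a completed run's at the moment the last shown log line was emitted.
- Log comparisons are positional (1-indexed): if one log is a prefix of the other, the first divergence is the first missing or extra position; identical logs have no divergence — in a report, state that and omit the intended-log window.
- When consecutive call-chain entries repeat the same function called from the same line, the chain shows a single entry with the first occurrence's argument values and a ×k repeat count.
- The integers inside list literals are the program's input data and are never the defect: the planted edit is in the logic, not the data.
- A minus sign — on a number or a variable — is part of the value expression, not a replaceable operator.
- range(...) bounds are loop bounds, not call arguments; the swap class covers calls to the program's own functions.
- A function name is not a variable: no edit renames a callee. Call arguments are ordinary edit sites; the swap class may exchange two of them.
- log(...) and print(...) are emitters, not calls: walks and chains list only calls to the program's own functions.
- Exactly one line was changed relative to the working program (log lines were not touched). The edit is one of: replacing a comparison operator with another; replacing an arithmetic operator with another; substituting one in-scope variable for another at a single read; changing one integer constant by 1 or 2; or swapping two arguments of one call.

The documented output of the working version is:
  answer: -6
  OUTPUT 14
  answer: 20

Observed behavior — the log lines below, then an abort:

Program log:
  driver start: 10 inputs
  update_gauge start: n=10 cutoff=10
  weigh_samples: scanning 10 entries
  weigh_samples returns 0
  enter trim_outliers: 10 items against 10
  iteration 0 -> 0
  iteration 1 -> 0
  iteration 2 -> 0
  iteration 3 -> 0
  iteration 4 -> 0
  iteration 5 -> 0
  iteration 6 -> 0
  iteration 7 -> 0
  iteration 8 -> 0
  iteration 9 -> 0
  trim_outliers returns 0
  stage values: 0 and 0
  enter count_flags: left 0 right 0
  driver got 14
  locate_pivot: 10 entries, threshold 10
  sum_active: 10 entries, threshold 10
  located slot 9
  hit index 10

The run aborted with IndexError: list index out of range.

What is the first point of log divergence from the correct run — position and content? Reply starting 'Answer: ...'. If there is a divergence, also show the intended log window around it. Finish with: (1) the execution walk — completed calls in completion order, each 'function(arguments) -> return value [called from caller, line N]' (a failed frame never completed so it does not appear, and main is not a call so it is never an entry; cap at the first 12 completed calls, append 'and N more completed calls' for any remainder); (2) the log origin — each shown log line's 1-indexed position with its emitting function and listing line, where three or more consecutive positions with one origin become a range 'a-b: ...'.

Answer: at position 23 the run shows 'hit index 10' where the working version logs 'hit index 9'.
Intended log window:
  21: sum_active: 10 entries, threshold 10
  22: located slot 9
  23: hit index 9
  24: stage result 20
Execution walk:
  weigh_samples([6, 4, 8, 4, 7, 0, 1, 6, 6, 10]) -> 0  [called from update_gauge, line 31]
  trim_outliers([6, 4, 8, 4, 7, 0, 1, 6, 6, 10], 10) -> 0  [called from update_gauge, line 32]
  count_flags(0, 0) -> 14  [called from update_gauge, line 34]
  update_gauge([6, 4, 8, 4, 7, 0, 1, 6, 6, 10], 10) -> 14  [called from main, line 54]
  sum_active([6, 4, 8, 4, 7, 0, 1, 6, 6, 10], 10) -> 10  [called from locate_pivot, line 45]
Log origins:
  1 — main, line 53
  2 — update_gauge, line 30
  3 — weigh_samples, line 2
  4 — weigh_samples, line 7
  5 — trim_outliers, line 11
  6-15 — trim_outliers, line 16
  16 — trim_outliers, line 17
  17 — update_gauge, line 33
  18 — count_flags, line 21
  19 — main, line 55
  20 — locate_pivot, line 44
  21 — sum_active, line 37
  22 — sum_active, line 40
  23 — locate_pivot, line 46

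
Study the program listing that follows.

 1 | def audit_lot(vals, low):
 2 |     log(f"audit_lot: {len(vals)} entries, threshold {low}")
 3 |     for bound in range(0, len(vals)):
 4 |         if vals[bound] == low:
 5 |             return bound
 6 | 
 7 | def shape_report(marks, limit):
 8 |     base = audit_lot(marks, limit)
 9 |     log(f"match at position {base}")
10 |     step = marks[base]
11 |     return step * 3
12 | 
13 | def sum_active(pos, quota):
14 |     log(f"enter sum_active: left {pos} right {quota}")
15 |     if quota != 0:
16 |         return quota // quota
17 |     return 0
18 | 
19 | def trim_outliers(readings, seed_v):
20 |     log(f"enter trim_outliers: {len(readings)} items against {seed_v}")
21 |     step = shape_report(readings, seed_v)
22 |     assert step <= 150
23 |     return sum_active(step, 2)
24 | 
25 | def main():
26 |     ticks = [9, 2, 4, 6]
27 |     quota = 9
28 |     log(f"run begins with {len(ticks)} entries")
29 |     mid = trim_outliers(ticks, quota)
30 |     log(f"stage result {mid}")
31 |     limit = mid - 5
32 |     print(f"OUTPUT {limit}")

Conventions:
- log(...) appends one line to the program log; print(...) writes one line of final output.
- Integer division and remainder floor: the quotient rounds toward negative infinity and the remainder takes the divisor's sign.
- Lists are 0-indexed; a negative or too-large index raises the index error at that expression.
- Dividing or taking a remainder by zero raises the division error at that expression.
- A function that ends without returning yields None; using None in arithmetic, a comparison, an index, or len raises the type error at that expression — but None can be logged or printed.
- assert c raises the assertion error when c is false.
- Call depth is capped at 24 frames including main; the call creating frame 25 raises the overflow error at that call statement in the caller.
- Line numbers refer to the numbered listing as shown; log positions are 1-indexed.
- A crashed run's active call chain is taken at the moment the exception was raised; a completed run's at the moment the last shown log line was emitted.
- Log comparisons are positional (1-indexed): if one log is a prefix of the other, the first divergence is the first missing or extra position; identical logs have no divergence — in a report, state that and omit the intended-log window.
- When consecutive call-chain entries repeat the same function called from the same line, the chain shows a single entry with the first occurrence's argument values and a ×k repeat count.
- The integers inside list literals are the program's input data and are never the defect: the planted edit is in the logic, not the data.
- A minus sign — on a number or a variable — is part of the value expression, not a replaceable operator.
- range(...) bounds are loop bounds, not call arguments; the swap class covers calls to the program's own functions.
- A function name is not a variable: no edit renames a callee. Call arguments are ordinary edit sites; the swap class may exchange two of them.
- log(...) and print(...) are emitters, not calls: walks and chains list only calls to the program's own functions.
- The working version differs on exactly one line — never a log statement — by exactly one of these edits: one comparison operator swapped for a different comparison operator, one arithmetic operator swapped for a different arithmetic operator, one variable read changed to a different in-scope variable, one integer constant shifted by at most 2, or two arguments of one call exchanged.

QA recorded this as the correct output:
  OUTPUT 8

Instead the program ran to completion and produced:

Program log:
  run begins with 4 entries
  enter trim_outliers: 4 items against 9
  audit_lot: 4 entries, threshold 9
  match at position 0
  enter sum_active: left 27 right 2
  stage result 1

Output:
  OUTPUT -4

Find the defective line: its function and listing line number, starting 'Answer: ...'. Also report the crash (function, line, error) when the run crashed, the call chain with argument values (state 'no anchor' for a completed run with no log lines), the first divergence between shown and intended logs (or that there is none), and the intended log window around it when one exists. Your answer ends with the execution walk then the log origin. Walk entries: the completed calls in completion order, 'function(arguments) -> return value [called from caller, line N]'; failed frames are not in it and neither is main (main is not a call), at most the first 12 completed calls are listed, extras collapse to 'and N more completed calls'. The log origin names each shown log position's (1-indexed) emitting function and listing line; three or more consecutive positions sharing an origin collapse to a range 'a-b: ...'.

Answer: the defect is in sum_active at line 16.
The tell: The earliest visible damage is log position 6 — 'stage result 1' rather than the intended 'stage result 13'.
Call chain: main.
First divergence: at position 6 the run shows 'stage result 1' where the working version logs 'stage result 13'.
Intended log window:
  4: match at position 0
  5: enter sum_active: left 27 right 2
  6: stage result 13
Execution walk:
  audit_lot([9, 2, 4, 6], 9) -> 0  [called from shape_report, line 8]
  shape_report([9, 2, 4, 6], 9) -> 27  [called from trim_outliers, line 21]
  sum_active(27, 2) -> 1  [called from trim_outliers, line 23]
  trim_outliers([9, 2, 4, 6], 9) -> 1  [called from main, line 29]
Log line origins:
  1: from main, line 28
  2: from trim_outliers, line 20
  3: from audit_lot, line 2
  4: from shape_report, line 9
  5: from sum_active, line 14
  6: from main, line 30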